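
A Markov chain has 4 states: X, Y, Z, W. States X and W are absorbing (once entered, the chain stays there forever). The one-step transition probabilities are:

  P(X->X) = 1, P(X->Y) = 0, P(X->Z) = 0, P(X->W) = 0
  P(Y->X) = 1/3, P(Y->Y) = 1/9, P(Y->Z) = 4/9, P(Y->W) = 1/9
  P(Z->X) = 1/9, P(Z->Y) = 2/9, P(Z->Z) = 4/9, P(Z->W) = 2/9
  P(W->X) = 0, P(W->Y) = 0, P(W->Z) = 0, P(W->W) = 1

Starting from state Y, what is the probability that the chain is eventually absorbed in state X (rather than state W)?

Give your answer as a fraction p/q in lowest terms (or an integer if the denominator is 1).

Answer: 19/32

Derivation:
Let a_i = P(absorbed in X | start in state i).
Boundary conditions: a_X = 1, a_W = 0.
For each transient state i, a_i = sum_j P(i->j) * a_j:
  a_Y = 1/3*a_X + 1/9*a_Y + 4/9*a_Z + 1/9*a_W
  a_Z = 1/9*a_X + 2/9*a_Y + 4/9*a_Z + 2/9*a_W

Substituting a_X = 1 and a_W = 0, rearrange to (I - Q) a = r where r[i] = P(i -> X):
  [8/9, -4/9] . (a_Y, a_Z) = 1/3
  [-2/9, 5/9] . (a_Y, a_Z) = 1/9

Solving yields:
  a_Y = 19/32
  a_Z = 7/16

Starting state is Y, so the absorption probability is a_Y = 19/32.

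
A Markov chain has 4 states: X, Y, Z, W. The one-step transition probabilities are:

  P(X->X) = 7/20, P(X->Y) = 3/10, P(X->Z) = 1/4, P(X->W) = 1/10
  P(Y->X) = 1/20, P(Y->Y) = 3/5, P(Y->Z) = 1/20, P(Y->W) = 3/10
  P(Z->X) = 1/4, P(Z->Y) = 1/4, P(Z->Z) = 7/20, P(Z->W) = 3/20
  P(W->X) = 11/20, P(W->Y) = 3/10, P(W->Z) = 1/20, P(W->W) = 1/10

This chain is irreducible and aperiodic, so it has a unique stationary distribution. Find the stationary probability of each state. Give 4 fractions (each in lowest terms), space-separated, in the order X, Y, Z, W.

Answer: 621/2500 523/1250 89/625 477/2500

Derivation:
The stationary distribution satisfies pi = pi * P, i.e.:
  pi_X = 7/20*pi_X + 1/20*pi_Y + 1/4*pi_Z + 11/20*pi_W
  pi_Y = 3/10*pi_X + 3/5*pi_Y + 1/4*pi_Z + 3/10*pi_W
  pi_Z = 1/4*pi_X + 1/20*pi_Y + 7/20*pi_Z + 1/20*pi_W
  pi_W = 1/10*pi_X + 3/10*pi_Y + 3/20*pi_Z + 1/10*pi_W
with normalization: pi_X + pi_Y + pi_Z + pi_W = 1.

Using the first 3 balance equations plus normalization, the linear system A*pi = b is:
  [-13/20, 1/20, 1/4, 11/20] . pi = 0
  [3/10, -2/5, 1/4, 3/10] . pi = 0
  [1/4, 1/20, -13/20, 1/20] . pi = 0
  [1, 1, 1, 1] . pi = 1

Solving yields:
  pi_X = 621/2500
  pi_Y = 523/1250
  pi_Z = 89/625
  pi_W = 477/2500

Verification (pi * P):
  621/2500*7/20 + 523/1250*1/20 + 89/625*1/4 + 477/2500*11/20 = 621/2500 = pi_X  (ok)
  621/2500*3/10 + 523/1250*3/5 + 89/625*1/4 + 477/2500*3/10 = 523/1250 = pi_Y  (ok)
  621/2500*1/4 + 523/1250*1/20 + 89/625*7/20 + 477/2500*1/20 = 89/625 = pi_Z  (ok)
  621/2500*1/10 + 523/1250*3/10 + 89/625*3/20 + 477/2500*1/10 = 477/2500 = pi_W  (ok)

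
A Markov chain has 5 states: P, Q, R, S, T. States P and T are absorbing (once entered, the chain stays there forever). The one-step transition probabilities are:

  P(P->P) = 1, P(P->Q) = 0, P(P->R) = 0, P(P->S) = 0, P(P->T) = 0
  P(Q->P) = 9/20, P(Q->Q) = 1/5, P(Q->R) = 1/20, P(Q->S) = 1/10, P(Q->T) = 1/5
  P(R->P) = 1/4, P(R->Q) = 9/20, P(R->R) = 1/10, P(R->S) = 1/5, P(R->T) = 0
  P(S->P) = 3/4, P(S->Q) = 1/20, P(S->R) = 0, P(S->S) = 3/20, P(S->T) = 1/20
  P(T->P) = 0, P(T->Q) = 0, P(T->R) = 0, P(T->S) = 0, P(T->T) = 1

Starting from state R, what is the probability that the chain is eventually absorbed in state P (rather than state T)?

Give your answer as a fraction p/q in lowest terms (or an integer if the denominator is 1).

Answer: 3993/4703

Derivation:
Let a_i = P(absorbed in P | start in state i).
Boundary conditions: a_P = 1, a_T = 0.
For each transient state i, a_i = sum_j P(i->j) * a_j:
  a_Q = 9/20*a_P + 1/5*a_Q + 1/20*a_R + 1/10*a_S + 1/5*a_T
  a_R = 1/4*a_P + 9/20*a_Q + 1/10*a_R + 1/5*a_S + 0*a_T
  a_S = 3/4*a_P + 1/20*a_Q + 0*a_R + 3/20*a_S + 1/20*a_T

Substituting a_P = 1 and a_T = 0, rearrange to (I - Q) a = r where r[i] = P(i -> P):
  [4/5, -1/20, -1/10] . (a_Q, a_R, a_S) = 9/20
  [-9/20, 9/10, -1/5] . (a_Q, a_R, a_S) = 1/4
  [-1/20, 0, 17/20] . (a_Q, a_R, a_S) = 3/4

Solving yields:
  a_Q = 3439/4703
  a_R = 3993/4703
  a_S = 4352/4703

Starting state is R, so the absorption probability is a_R = 3993/4703.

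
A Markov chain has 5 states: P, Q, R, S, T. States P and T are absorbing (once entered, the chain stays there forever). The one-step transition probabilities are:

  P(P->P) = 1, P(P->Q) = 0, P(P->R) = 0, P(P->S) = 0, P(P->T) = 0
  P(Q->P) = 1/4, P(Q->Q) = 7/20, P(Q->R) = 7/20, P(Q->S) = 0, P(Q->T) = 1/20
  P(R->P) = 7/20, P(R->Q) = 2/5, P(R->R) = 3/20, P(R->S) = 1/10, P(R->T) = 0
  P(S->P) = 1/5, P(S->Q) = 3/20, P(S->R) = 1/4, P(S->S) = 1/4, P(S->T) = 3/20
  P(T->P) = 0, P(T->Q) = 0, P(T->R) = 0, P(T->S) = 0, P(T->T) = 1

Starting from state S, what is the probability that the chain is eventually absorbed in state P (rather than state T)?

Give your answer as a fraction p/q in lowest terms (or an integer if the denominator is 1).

Answer: 1717/2303

Derivation:
Let a_i = P(absorbed in P | start in state i).
Boundary conditions: a_P = 1, a_T = 0.
For each transient state i, a_i = sum_j P(i->j) * a_j:
  a_Q = 1/4*a_P + 7/20*a_Q + 7/20*a_R + 0*a_S + 1/20*a_T
  a_R = 7/20*a_P + 2/5*a_Q + 3/20*a_R + 1/10*a_S + 0*a_T
  a_S = 1/5*a_P + 3/20*a_Q + 1/4*a_R + 1/4*a_S + 3/20*a_T

Substituting a_P = 1 and a_T = 0, rearrange to (I - Q) a = r where r[i] = P(i -> P):
  [13/20, -7/20, 0] . (a_Q, a_R, a_S) = 1/4
  [-2/5, 17/20, -1/10] . (a_Q, a_R, a_S) = 7/20
  [-3/20, -1/4, 3/4] . (a_Q, a_R, a_S) = 1/5

Solving yields:
  a_Q = 288/329
  a_R = 2099/2303
  a_S = 1717/2303

Starting state is S, so the absorption probability is a_S = 1717/2303.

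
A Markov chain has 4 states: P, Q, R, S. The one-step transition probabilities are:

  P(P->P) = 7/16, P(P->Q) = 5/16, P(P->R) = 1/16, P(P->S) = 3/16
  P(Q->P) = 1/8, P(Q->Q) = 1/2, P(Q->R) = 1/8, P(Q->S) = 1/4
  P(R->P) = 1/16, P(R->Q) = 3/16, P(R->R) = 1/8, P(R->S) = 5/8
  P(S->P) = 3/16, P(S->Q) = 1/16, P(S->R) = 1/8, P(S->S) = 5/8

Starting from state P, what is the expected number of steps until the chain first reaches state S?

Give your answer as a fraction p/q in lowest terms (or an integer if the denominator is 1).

Let h_i = expected steps to first reach S from state i.
Boundary: h_S = 0.
First-step equations for the other states:
  h_P = 1 + 7/16*h_P + 5/16*h_Q + 1/16*h_R + 3/16*h_S
  h_Q = 1 + 1/8*h_P + 1/2*h_Q + 1/8*h_R + 1/4*h_S
  h_R = 1 + 1/16*h_P + 3/16*h_Q + 1/8*h_R + 5/8*h_S

Substituting h_S = 0 and rearranging gives the linear system (I - Q) h = 1:
  [9/16, -5/16, -1/16] . (h_P, h_Q, h_R) = 1
  [-1/8, 1/2, -1/8] . (h_P, h_Q, h_R) = 1
  [-1/16, -3/16, 7/8] . (h_P, h_Q, h_R) = 1

Solving yields:
  h_P = 1576/395
  h_Q = 280/79
  h_R = 864/395

Starting state is P, so the expected hitting time is h_P = 1576/395.

Answer: 1576/395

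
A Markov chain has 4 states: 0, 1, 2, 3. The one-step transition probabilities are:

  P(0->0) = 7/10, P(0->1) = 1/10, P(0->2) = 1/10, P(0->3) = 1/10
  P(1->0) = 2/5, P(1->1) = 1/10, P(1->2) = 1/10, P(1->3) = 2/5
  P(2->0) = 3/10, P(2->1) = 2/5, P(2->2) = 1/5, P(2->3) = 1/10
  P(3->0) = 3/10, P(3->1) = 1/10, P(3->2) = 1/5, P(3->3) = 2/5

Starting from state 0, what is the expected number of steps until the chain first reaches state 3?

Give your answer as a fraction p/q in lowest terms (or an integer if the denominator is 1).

Answer: 50/7

Derivation:
Let h_i = expected steps to first reach 3 from state i.
Boundary: h_3 = 0.
First-step equations for the other states:
  h_0 = 1 + 7/10*h_0 + 1/10*h_1 + 1/10*h_2 + 1/10*h_3
  h_1 = 1 + 2/5*h_0 + 1/10*h_1 + 1/10*h_2 + 2/5*h_3
  h_2 = 1 + 3/10*h_0 + 2/5*h_1 + 1/5*h_2 + 1/10*h_3

Substituting h_3 = 0 and rearranging gives the linear system (I - Q) h = 1:
  [3/10, -1/10, -1/10] . (h_0, h_1, h_2) = 1
  [-2/5, 9/10, -1/10] . (h_0, h_1, h_2) = 1
  [-3/10, -2/5, 4/5] . (h_0, h_1, h_2) = 1

Solving yields:
  h_0 = 50/7
  h_1 = 5
  h_2 = 45/7

Starting state is 0, so the expected hitting time is h_0 = 50/7.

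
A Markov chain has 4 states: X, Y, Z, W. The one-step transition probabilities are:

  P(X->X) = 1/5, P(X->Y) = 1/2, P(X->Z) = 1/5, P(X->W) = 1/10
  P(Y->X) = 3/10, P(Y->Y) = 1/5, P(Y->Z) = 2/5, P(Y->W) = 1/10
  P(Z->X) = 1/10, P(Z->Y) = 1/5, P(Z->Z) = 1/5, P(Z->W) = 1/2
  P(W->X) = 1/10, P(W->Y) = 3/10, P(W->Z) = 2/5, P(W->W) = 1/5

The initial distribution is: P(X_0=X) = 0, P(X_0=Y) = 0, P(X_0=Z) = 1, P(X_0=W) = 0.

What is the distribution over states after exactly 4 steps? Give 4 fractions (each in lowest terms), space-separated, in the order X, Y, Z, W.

Answer: 1707/10000 693/2500 1527/5000 2467/10000

Derivation:
Propagating the distribution step by step (d_{t+1} = d_t * P):
d_0 = (X=0, Y=0, Z=1, W=0)
  d_1[X] = 0*1/5 + 0*3/10 + 1*1/10 + 0*1/10 = 1/10
  d_1[Y] = 0*1/2 + 0*1/5 + 1*1/5 + 0*3/10 = 1/5
  d_1[Z] = 0*1/5 + 0*2/5 + 1*1/5 + 0*2/5 = 1/5
  d_1[W] = 0*1/10 + 0*1/10 + 1*1/2 + 0*1/5 = 1/2
d_1 = (X=1/10, Y=1/5, Z=1/5, W=1/2)
  d_2[X] = 1/10*1/5 + 1/5*3/10 + 1/5*1/10 + 1/2*1/10 = 3/20
  d_2[Y] = 1/10*1/2 + 1/5*1/5 + 1/5*1/5 + 1/2*3/10 = 7/25
  d_2[Z] = 1/10*1/5 + 1/5*2/5 + 1/5*1/5 + 1/2*2/5 = 17/50
  d_2[W] = 1/10*1/10 + 1/5*1/10 + 1/5*1/2 + 1/2*1/5 = 23/100
d_2 = (X=3/20, Y=7/25, Z=17/50, W=23/100)
  d_3[X] = 3/20*1/5 + 7/25*3/10 + 17/50*1/10 + 23/100*1/10 = 171/1000
  d_3[Y] = 3/20*1/2 + 7/25*1/5 + 17/50*1/5 + 23/100*3/10 = 67/250
  d_3[Z] = 3/20*1/5 + 7/25*2/5 + 17/50*1/5 + 23/100*2/5 = 151/500
  d_3[W] = 3/20*1/10 + 7/25*1/10 + 17/50*1/2 + 23/100*1/5 = 259/1000
d_3 = (X=171/1000, Y=67/250, Z=151/500, W=259/1000)
  d_4[X] = 171/1000*1/5 + 67/250*3/10 + 151/500*1/10 + 259/1000*1/10 = 1707/10000
  d_4[Y] = 171/1000*1/2 + 67/250*1/5 + 151/500*1/5 + 259/1000*3/10 = 693/2500
  d_4[Z] = 171/1000*1/5 + 67/250*2/5 + 151/500*1/5 + 259/1000*2/5 = 1527/5000
  d_4[W] = 171/1000*1/10 + 67/250*1/10 + 151/500*1/2 + 259/1000*1/5 = 2467/10000
d_4 = (X=1707/10000, Y=693/2500, Z=1527/5000, W=2467/10000)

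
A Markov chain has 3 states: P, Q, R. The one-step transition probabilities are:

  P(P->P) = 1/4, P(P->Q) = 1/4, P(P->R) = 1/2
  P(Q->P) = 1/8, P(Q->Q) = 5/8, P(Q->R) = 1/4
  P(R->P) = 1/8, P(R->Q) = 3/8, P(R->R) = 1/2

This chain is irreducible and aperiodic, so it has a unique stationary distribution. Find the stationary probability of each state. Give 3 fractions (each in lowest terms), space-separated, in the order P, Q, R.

The stationary distribution satisfies pi = pi * P, i.e.:
  pi_P = 1/4*pi_P + 1/8*pi_Q + 1/8*pi_R
  pi_Q = 1/4*pi_P + 5/8*pi_Q + 3/8*pi_R
  pi_R = 1/2*pi_P + 1/4*pi_Q + 1/2*pi_R
with normalization: pi_P + pi_Q + pi_R = 1.

Using the first 2 balance equations plus normalization, the linear system A*pi = b is:
  [-3/4, 1/8, 1/8] . pi = 0
  [1/4, -3/8, 3/8] . pi = 0
  [1, 1, 1] . pi = 1

Solving yields:
  pi_P = 1/7
  pi_Q = 10/21
  pi_R = 8/21

Verification (pi * P):
  1/7*1/4 + 10/21*1/8 + 8/21*1/8 = 1/7 = pi_P  (ok)
  1/7*1/4 + 10/21*5/8 + 8/21*3/8 = 10/21 = pi_Q  (ok)
  1/7*1/2 + 10/21*1/4 + 8/21*1/2 = 8/21 = pi_R  (ok)

Answer: 1/7 10/21 8/21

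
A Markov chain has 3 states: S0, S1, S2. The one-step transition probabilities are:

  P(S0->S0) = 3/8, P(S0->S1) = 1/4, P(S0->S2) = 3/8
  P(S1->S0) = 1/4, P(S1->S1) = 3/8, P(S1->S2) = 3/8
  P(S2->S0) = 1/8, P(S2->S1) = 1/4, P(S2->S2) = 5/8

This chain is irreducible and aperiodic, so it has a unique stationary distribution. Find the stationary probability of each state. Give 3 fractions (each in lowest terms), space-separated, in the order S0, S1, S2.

Answer: 3/14 2/7 1/2

Derivation:
The stationary distribution satisfies pi = pi * P, i.e.:
  pi_S0 = 3/8*pi_S0 + 1/4*pi_S1 + 1/8*pi_S2
  pi_S1 = 1/4*pi_S0 + 3/8*pi_S1 + 1/4*pi_S2
  pi_S2 = 3/8*pi_S0 + 3/8*pi_S1 + 5/8*pi_S2
with normalization: pi_S0 + pi_S1 + pi_S2 = 1.

Using the first 2 balance equations plus normalization, the linear system A*pi = b is:
  [-5/8, 1/4, 1/8] . pi = 0
  [1/4, -5/8, 1/4] . pi = 0
  [1, 1, 1] . pi = 1

Solving yields:
  pi_S0 = 3/14
  pi_S1 = 2/7
  pi_S2 = 1/2

Verification (pi * P):
  3/14*3/8 + 2/7*1/4 + 1/2*1/8 = 3/14 = pi_S0  (ok)
  3/14*1/4 + 2/7*3/8 + 1/2*1/4 = 2/7 = pi_S1  (ok)
  3/14*3/8 + 2/7*3/8 + 1/2*5/8 = 1/2 = pi_S2  (ok)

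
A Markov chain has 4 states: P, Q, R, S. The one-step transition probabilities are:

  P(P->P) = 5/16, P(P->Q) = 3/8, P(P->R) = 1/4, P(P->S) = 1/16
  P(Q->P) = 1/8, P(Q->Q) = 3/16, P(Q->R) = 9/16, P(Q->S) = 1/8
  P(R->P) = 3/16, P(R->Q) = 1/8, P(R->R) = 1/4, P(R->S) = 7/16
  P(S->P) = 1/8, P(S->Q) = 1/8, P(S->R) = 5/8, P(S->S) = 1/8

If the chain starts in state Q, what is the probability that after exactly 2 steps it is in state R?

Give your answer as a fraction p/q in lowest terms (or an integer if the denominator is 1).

Answer: 91/256

Derivation:
Computing P^2 by repeated multiplication:
P^1 =
  P: [5/16, 3/8, 1/4, 1/16]
  Q: [1/8, 3/16, 9/16, 1/8]
  R: [3/16, 1/8, 1/4, 7/16]
  S: [1/8, 1/8, 5/8, 1/8]
P^2 =
  P: [51/256, 29/128, 25/64, 47/256]
  Q: [47/256, 43/256, 91/256, 75/256]
  R: [45/256, 23/128, 29/64, 49/256]
  S: [3/16, 21/128, 43/128, 5/16]

(P^2)[Q -> R] = 91/256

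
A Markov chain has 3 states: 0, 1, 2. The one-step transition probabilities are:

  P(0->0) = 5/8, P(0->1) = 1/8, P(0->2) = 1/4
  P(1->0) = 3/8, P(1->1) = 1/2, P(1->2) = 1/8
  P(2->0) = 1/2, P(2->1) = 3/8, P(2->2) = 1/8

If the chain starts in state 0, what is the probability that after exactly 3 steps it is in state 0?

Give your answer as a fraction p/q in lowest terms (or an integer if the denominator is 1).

Answer: 277/512

Derivation:
Computing P^3 by repeated multiplication:
P^1 =
  0: [5/8, 1/8, 1/4]
  1: [3/8, 1/2, 1/8]
  2: [1/2, 3/8, 1/8]
P^2 =
  0: [9/16, 15/64, 13/64]
  1: [31/64, 11/32, 11/64]
  2: [33/64, 19/64, 3/16]
P^3 =
  0: [277/512, 135/512, 25/128]
  1: [265/512, 19/64, 95/512]
  2: [135/256, 145/512, 97/512]

(P^3)[0 -> 0] = 277/512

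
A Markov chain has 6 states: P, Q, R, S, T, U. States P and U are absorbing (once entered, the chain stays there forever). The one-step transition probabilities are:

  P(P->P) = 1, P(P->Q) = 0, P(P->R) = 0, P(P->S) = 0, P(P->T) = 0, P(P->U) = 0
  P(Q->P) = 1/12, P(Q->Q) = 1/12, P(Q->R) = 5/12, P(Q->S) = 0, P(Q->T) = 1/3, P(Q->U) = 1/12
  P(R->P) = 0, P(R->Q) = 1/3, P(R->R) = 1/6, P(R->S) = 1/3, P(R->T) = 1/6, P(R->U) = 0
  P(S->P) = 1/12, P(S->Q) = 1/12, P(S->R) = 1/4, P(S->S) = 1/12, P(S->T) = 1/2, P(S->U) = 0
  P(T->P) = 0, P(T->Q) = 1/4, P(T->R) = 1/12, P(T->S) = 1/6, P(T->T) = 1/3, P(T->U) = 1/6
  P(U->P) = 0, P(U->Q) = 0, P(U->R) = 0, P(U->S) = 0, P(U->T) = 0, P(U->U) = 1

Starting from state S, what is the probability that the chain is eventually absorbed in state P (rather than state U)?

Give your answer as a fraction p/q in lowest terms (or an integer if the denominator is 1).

Answer: 232/683

Derivation:
Let a_i = P(absorbed in P | start in state i).
Boundary conditions: a_P = 1, a_U = 0.
For each transient state i, a_i = sum_j P(i->j) * a_j:
  a_Q = 1/12*a_P + 1/12*a_Q + 5/12*a_R + 0*a_S + 1/3*a_T + 1/12*a_U
  a_R = 0*a_P + 1/3*a_Q + 1/6*a_R + 1/3*a_S + 1/6*a_T + 0*a_U
  a_S = 1/12*a_P + 1/12*a_Q + 1/4*a_R + 1/12*a_S + 1/2*a_T + 0*a_U
  a_T = 0*a_P + 1/4*a_Q + 1/12*a_R + 1/6*a_S + 1/3*a_T + 1/6*a_U

Substituting a_P = 1 and a_U = 0, rearrange to (I - Q) a = r where r[i] = P(i -> P):
  [11/12, -5/12, 0, -1/3] . (a_Q, a_R, a_S, a_T) = 1/12
  [-1/3, 5/6, -1/3, -1/6] . (a_Q, a_R, a_S, a_T) = 0
  [-1/12, -1/4, 11/12, -1/2] . (a_Q, a_R, a_S, a_T) = 1/12
  [-1/4, -1/12, -1/6, 2/3] . (a_Q, a_R, a_S, a_T) = 0

Solving yields:
  a_Q = 441/1366
  a_R = 429/1366
  a_S = 232/683
  a_T = 335/1366

Starting state is S, so the absorption probability is a_S = 232/683.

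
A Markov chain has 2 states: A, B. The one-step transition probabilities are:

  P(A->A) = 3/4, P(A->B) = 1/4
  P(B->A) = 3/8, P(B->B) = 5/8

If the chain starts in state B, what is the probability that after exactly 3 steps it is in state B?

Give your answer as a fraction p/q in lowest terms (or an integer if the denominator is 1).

Computing P^3 by repeated multiplication:
P^1 =
  A: [3/4, 1/4]
  B: [3/8, 5/8]
P^2 =
  A: [21/32, 11/32]
  B: [33/64, 31/64]
P^3 =
  A: [159/256, 97/256]
  B: [291/512, 221/512]

(P^3)[B -> B] = 221/512

Answer: 221/512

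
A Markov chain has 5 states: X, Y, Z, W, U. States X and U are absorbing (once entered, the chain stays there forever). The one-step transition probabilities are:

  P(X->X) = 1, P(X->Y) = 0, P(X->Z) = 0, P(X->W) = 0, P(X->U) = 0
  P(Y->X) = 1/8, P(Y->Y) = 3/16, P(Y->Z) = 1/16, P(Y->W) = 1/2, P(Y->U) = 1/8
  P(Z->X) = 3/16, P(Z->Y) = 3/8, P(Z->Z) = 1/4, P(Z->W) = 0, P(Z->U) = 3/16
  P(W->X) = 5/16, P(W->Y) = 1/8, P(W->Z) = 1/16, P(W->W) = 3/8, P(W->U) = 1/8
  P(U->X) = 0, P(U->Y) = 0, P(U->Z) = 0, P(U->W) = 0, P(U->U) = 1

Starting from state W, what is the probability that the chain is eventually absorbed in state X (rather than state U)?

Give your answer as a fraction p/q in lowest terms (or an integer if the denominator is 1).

Let a_i = P(absorbed in X | start in state i).
Boundary conditions: a_X = 1, a_U = 0.
For each transient state i, a_i = sum_j P(i->j) * a_j:
  a_Y = 1/8*a_X + 3/16*a_Y + 1/16*a_Z + 1/2*a_W + 1/8*a_U
  a_Z = 3/16*a_X + 3/8*a_Y + 1/4*a_Z + 0*a_W + 3/16*a_U
  a_W = 5/16*a_X + 1/8*a_Y + 1/16*a_Z + 3/8*a_W + 1/8*a_U

Substituting a_X = 1 and a_U = 0, rearrange to (I - Q) a = r where r[i] = P(i -> X):
  [13/16, -1/16, -1/2] . (a_Y, a_Z, a_W) = 1/8
  [-3/8, 3/4, 0] . (a_Y, a_Z, a_W) = 3/16
  [-1/8, -1/16, 5/8] . (a_Y, a_Z, a_W) = 5/16

Solving yields:
  a_Y = 43/70
  a_Z = 39/70
  a_W = 19/28

Starting state is W, so the absorption probability is a_W = 19/28.

Answer: 19/28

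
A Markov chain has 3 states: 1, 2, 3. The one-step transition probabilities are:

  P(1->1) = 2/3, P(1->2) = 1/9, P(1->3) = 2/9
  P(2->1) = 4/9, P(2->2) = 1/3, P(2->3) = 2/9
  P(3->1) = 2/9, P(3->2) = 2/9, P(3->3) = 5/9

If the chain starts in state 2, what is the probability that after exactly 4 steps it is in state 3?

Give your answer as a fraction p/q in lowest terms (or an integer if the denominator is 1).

Computing P^4 by repeated multiplication:
P^1 =
  1: [2/3, 1/9, 2/9]
  2: [4/9, 1/3, 2/9]
  3: [2/9, 2/9, 5/9]
P^2 =
  1: [44/81, 13/81, 8/27]
  2: [40/81, 17/81, 8/27]
  3: [10/27, 2/9, 11/27]
P^3 =
  1: [364/729, 131/729, 26/81]
  2: [356/729, 139/729, 26/81]
  3: [106/243, 50/243, 29/81]
P^4 =
  1: [3176/6561, 1225/6561, 80/243]
  2: [3160/6561, 1241/6561, 80/243]
  3: [1010/2187, 430/2187, 83/243]

(P^4)[2 -> 3] = 80/243

Answer: 80/243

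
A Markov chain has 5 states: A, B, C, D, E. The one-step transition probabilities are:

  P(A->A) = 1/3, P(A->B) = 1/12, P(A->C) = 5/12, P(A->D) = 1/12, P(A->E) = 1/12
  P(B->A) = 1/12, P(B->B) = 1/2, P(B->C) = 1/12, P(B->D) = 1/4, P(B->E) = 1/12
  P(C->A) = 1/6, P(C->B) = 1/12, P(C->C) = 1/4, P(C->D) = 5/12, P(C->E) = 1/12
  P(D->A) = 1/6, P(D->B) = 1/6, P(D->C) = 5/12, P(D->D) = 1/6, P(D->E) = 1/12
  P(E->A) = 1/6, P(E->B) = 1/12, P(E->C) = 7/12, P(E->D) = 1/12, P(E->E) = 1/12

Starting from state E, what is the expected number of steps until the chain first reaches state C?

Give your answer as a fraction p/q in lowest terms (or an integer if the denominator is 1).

Answer: 1500/679

Derivation:
Let h_i = expected steps to first reach C from state i.
Boundary: h_C = 0.
First-step equations for the other states:
  h_A = 1 + 1/3*h_A + 1/12*h_B + 5/12*h_C + 1/12*h_D + 1/12*h_E
  h_B = 1 + 1/12*h_A + 1/2*h_B + 1/12*h_C + 1/4*h_D + 1/12*h_E
  h_D = 1 + 1/6*h_A + 1/6*h_B + 5/12*h_C + 1/6*h_D + 1/12*h_E
  h_E = 1 + 1/6*h_A + 1/12*h_B + 7/12*h_C + 1/12*h_D + 1/12*h_E

Substituting h_C = 0 and rearranging gives the linear system (I - Q) h = 1:
  [2/3, -1/12, -1/12, -1/12] . (h_A, h_B, h_D, h_E) = 1
  [-1/12, 1/2, -1/4, -1/12] . (h_A, h_B, h_D, h_E) = 1
  [-1/6, -1/6, 5/6, -1/12] . (h_A, h_B, h_D, h_E) = 1
  [-1/6, -1/12, -1/12, 11/12] . (h_A, h_B, h_D, h_E) = 1

Solving yields:
  h_A = 1800/679
  h_B = 408/97
  h_D = 1896/679
  h_E = 1500/679

Starting state is E, so the expected hitting time is h_E = 1500/679.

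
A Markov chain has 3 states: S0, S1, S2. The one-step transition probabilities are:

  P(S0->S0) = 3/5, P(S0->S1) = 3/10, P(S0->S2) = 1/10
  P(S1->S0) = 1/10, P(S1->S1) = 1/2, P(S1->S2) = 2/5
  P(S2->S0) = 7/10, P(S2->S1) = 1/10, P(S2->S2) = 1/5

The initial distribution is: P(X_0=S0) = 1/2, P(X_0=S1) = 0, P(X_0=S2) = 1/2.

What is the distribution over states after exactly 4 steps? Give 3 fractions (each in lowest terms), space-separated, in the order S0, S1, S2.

Answer: 9151/20000 3233/10000 4383/20000

Derivation:
Propagating the distribution step by step (d_{t+1} = d_t * P):
d_0 = (S0=1/2, S1=0, S2=1/2)
  d_1[S0] = 1/2*3/5 + 0*1/10 + 1/2*7/10 = 13/20
  d_1[S1] = 1/2*3/10 + 0*1/2 + 1/2*1/10 = 1/5
  d_1[S2] = 1/2*1/10 + 0*2/5 + 1/2*1/5 = 3/20
d_1 = (S0=13/20, S1=1/5, S2=3/20)
  d_2[S0] = 13/20*3/5 + 1/5*1/10 + 3/20*7/10 = 103/200
  d_2[S1] = 13/20*3/10 + 1/5*1/2 + 3/20*1/10 = 31/100
  d_2[S2] = 13/20*1/10 + 1/5*2/5 + 3/20*1/5 = 7/40
d_2 = (S0=103/200, S1=31/100, S2=7/40)
  d_3[S0] = 103/200*3/5 + 31/100*1/10 + 7/40*7/10 = 37/80
  d_3[S1] = 103/200*3/10 + 31/100*1/2 + 7/40*1/10 = 327/1000
  d_3[S2] = 103/200*1/10 + 31/100*2/5 + 7/40*1/5 = 421/2000
d_3 = (S0=37/80, S1=327/1000, S2=421/2000)
  d_4[S0] = 37/80*3/5 + 327/1000*1/10 + 421/2000*7/10 = 9151/20000
  d_4[S1] = 37/80*3/10 + 327/1000*1/2 + 421/2000*1/10 = 3233/10000
  d_4[S2] = 37/80*1/10 + 327/1000*2/5 + 421/2000*1/5 = 4383/20000
d_4 = (S0=9151/20000, S1=3233/10000, S2=4383/20000)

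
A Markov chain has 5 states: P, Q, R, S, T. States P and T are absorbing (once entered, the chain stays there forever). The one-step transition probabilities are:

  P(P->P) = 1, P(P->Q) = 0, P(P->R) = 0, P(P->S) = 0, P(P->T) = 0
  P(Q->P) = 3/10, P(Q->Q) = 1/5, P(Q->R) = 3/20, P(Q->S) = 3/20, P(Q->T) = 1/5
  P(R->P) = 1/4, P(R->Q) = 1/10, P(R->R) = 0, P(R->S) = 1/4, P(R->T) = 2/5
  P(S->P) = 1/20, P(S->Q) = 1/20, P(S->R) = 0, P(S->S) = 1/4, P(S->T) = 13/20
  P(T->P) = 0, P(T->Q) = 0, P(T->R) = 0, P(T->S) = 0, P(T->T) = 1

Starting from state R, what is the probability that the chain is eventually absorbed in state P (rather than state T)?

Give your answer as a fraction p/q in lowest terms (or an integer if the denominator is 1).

Answer: 1481/4635

Derivation:
Let a_i = P(absorbed in P | start in state i).
Boundary conditions: a_P = 1, a_T = 0.
For each transient state i, a_i = sum_j P(i->j) * a_j:
  a_Q = 3/10*a_P + 1/5*a_Q + 3/20*a_R + 3/20*a_S + 1/5*a_T
  a_R = 1/4*a_P + 1/10*a_Q + 0*a_R + 1/4*a_S + 2/5*a_T
  a_S = 1/20*a_P + 1/20*a_Q + 0*a_R + 1/4*a_S + 13/20*a_T

Substituting a_P = 1 and a_T = 0, rearrange to (I - Q) a = r where r[i] = P(i -> P):
  [4/5, -3/20, -3/20] . (a_Q, a_R, a_S) = 3/10
  [-1/10, 1, -1/4] . (a_Q, a_R, a_S) = 1/4
  [-1/20, 0, 3/4] . (a_Q, a_R, a_S) = 1/20

Solving yields:
  a_Q = 140/309
  a_R = 1481/4635
  a_S = 449/4635

Starting state is R, so the absorption probability is a_R = 1481/4635.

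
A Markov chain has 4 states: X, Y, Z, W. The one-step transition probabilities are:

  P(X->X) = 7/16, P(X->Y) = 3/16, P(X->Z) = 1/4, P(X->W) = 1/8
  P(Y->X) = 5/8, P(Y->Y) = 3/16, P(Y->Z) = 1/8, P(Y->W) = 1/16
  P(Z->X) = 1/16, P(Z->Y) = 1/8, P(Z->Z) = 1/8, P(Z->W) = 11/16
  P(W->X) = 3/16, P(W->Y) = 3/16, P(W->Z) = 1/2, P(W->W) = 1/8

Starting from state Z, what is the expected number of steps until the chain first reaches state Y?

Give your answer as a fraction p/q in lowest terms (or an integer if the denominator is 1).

Answer: 1072/171

Derivation:
Let h_i = expected steps to first reach Y from state i.
Boundary: h_Y = 0.
First-step equations for the other states:
  h_X = 1 + 7/16*h_X + 3/16*h_Y + 1/4*h_Z + 1/8*h_W
  h_Z = 1 + 1/16*h_X + 1/8*h_Y + 1/8*h_Z + 11/16*h_W
  h_W = 1 + 3/16*h_X + 3/16*h_Y + 1/2*h_Z + 1/8*h_W

Substituting h_Y = 0 and rearranging gives the linear system (I - Q) h = 1:
  [9/16, -1/4, -1/8] . (h_X, h_Z, h_W) = 1
  [-1/16, 7/8, -11/16] . (h_X, h_Z, h_W) = 1
  [-3/16, -1/2, 7/8] . (h_X, h_Z, h_W) = 1

Solving yields:
  h_X = 112/19
  h_Z = 1072/171
  h_W = 1024/171

Starting state is Z, so the expected hitting time is h_Z = 1072/171.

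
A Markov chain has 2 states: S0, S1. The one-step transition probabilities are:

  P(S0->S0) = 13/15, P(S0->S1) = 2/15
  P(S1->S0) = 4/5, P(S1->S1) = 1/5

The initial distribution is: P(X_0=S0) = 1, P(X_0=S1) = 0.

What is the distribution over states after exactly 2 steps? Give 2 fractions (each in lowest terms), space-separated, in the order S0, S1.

Propagating the distribution step by step (d_{t+1} = d_t * P):
d_0 = (S0=1, S1=0)
  d_1[S0] = 1*13/15 + 0*4/5 = 13/15
  d_1[S1] = 1*2/15 + 0*1/5 = 2/15
d_1 = (S0=13/15, S1=2/15)
  d_2[S0] = 13/15*13/15 + 2/15*4/5 = 193/225
  d_2[S1] = 13/15*2/15 + 2/15*1/5 = 32/225
d_2 = (S0=193/225, S1=32/225)

Answer: 193/225 32/225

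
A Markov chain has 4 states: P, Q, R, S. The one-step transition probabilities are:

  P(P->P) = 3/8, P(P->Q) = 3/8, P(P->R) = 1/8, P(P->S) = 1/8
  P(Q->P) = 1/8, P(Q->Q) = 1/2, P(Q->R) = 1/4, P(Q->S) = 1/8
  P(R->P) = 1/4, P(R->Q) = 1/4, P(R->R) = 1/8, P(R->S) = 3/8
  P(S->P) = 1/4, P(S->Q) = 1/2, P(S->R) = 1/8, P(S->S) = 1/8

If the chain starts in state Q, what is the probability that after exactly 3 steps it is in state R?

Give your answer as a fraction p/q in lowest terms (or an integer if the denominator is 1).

Computing P^3 by repeated multiplication:
P^1 =
  P: [3/8, 3/8, 1/8, 1/8]
  Q: [1/8, 1/2, 1/4, 1/8]
  R: [1/4, 1/4, 1/8, 3/8]
  S: [1/4, 1/2, 1/8, 1/8]
P^2 =
  P: [1/4, 27/64, 11/64, 5/32]
  Q: [13/64, 27/64, 3/16, 3/16]
  R: [1/4, 7/16, 5/32, 5/32]
  S: [7/32, 7/16, 3/16, 5/32]
P^3 =
  P: [117/512, 109/256, 91/512, 43/256]
  Q: [57/256, 219/512, 91/512, 11/64]
  R: [29/128, 55/128, 23/128, 21/128]
  S: [57/256, 109/256, 23/128, 11/64]

(P^3)[Q -> R] = 91/512

Answer: 91/512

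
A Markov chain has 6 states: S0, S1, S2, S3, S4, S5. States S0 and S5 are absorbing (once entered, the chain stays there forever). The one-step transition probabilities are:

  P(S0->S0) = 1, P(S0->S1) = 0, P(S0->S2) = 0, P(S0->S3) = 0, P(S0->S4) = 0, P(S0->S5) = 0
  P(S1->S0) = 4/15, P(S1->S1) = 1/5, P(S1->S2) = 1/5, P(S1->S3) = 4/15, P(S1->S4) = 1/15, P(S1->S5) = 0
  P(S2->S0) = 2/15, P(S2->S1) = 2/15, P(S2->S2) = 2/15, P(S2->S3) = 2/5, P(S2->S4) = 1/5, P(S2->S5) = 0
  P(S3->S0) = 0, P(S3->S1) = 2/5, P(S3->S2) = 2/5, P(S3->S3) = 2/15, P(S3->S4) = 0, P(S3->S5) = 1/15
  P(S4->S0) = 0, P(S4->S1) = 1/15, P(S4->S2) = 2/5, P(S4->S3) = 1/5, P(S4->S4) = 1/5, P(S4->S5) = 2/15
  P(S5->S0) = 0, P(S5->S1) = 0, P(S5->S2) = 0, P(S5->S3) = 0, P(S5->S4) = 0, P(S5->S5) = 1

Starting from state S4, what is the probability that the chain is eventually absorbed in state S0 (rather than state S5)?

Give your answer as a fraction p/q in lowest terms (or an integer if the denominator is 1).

Let a_i = P(absorbed in S0 | start in state i).
Boundary conditions: a_S0 = 1, a_S5 = 0.
For each transient state i, a_i = sum_j P(i->j) * a_j:
  a_S1 = 4/15*a_S0 + 1/5*a_S1 + 1/5*a_S2 + 4/15*a_S3 + 1/15*a_S4 + 0*a_S5
  a_S2 = 2/15*a_S0 + 2/15*a_S1 + 2/15*a_S2 + 2/5*a_S3 + 1/5*a_S4 + 0*a_S5
  a_S3 = 0*a_S0 + 2/5*a_S1 + 2/5*a_S2 + 2/15*a_S3 + 0*a_S4 + 1/15*a_S5
  a_S4 = 0*a_S0 + 1/15*a_S1 + 2/5*a_S2 + 1/5*a_S3 + 1/5*a_S4 + 2/15*a_S5

Substituting a_S0 = 1 and a_S5 = 0, rearrange to (I - Q) a = r where r[i] = P(i -> S0):
  [4/5, -1/5, -4/15, -1/15] . (a_S1, a_S2, a_S3, a_S4) = 4/15
  [-2/15, 13/15, -2/5, -1/5] . (a_S1, a_S2, a_S3, a_S4) = 2/15
  [-2/5, -2/5, 13/15, 0] . (a_S1, a_S2, a_S3, a_S4) = 0
  [-1/15, -2/5, -1/5, 4/5] . (a_S1, a_S2, a_S3, a_S4) = 0

Solving yields:
  a_S1 = 3468/4225
  a_S2 = 3227/4225
  a_S3 = 618/845
  a_S4 = 107/169

Starting state is S4, so the absorption probability is a_S4 = 107/169.

Answer: 107/169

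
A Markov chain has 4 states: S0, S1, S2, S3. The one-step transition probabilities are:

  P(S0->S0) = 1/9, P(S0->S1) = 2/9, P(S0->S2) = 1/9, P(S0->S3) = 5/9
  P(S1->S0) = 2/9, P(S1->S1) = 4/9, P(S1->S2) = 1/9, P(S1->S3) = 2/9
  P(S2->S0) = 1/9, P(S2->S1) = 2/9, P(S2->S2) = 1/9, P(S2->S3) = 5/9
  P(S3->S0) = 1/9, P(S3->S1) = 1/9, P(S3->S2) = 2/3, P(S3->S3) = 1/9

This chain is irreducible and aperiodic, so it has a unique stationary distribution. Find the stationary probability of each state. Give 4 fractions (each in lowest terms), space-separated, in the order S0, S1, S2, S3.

Answer: 109/792 21/88 233/792 29/88

Derivation:
The stationary distribution satisfies pi = pi * P, i.e.:
  pi_S0 = 1/9*pi_S0 + 2/9*pi_S1 + 1/9*pi_S2 + 1/9*pi_S3
  pi_S1 = 2/9*pi_S0 + 4/9*pi_S1 + 2/9*pi_S2 + 1/9*pi_S3
  pi_S2 = 1/9*pi_S0 + 1/9*pi_S1 + 1/9*pi_S2 + 2/3*pi_S3
  pi_S3 = 5/9*pi_S0 + 2/9*pi_S1 + 5/9*pi_S2 + 1/9*pi_S3
with normalization: pi_S0 + pi_S1 + pi_S2 + pi_S3 = 1.

Using the first 3 balance equations plus normalization, the linear system A*pi = b is:
  [-8/9, 2/9, 1/9, 1/9] . pi = 0
  [2/9, -5/9, 2/9, 1/9] . pi = 0
  [1/9, 1/9, -8/9, 2/3] . pi = 0
  [1, 1, 1, 1] . pi = 1

Solving yields:
  pi_S0 = 109/792
  pi_S1 = 21/88
  pi_S2 = 233/792
  pi_S3 = 29/88

Verification (pi * P):
  109/792*1/9 + 21/88*2/9 + 233/792*1/9 + 29/88*1/9 = 109/792 = pi_S0  (ok)
  109/792*2/9 + 21/88*4/9 + 233/792*2/9 + 29/88*1/9 = 21/88 = pi_S1  (ok)
  109/792*1/9 + 21/88*1/9 + 233/792*1/9 + 29/88*2/3 = 233/792 = pi_S2  (ok)
  109/792*5/9 + 21/88*2/9 + 233/792*5/9 + 29/88*1/9 = 29/88 = pi_S3  (ok)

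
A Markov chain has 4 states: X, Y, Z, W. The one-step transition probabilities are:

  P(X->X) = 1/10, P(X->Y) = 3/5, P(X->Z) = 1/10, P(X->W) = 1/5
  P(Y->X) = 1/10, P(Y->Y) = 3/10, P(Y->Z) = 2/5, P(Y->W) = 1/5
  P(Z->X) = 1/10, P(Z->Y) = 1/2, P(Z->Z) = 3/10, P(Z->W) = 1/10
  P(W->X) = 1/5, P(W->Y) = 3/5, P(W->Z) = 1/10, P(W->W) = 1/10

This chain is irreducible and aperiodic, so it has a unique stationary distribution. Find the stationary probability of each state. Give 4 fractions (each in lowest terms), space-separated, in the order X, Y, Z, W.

Answer: 136/1177 47/107 31/107 183/1177

Derivation:
The stationary distribution satisfies pi = pi * P, i.e.:
  pi_X = 1/10*pi_X + 1/10*pi_Y + 1/10*pi_Z + 1/5*pi_W
  pi_Y = 3/5*pi_X + 3/10*pi_Y + 1/2*pi_Z + 3/5*pi_W
  pi_Z = 1/10*pi_X + 2/5*pi_Y + 3/10*pi_Z + 1/10*pi_W
  pi_W = 1/5*pi_X + 1/5*pi_Y + 1/10*pi_Z + 1/10*pi_W
with normalization: pi_X + pi_Y + pi_Z + pi_W = 1.

Using the first 3 balance equations plus normalization, the linear system A*pi = b is:
  [-9/10, 1/10, 1/10, 1/5] . pi = 0
  [3/5, -7/10, 1/2, 3/5] . pi = 0
  [1/10, 2/5, -7/10, 1/10] . pi = 0
  [1, 1, 1, 1] . pi = 1

Solving yields:
  pi_X = 136/1177
  pi_Y = 47/107
  pi_Z = 31/107
  pi_W = 183/1177

Verification (pi * P):
  136/1177*1/10 + 47/107*1/10 + 31/107*1/10 + 183/1177*1/5 = 136/1177 = pi_X  (ok)
  136/1177*3/5 + 47/107*3/10 + 31/107*1/2 + 183/1177*3/5 = 47/107 = pi_Y  (ok)
  136/1177*1/10 + 47/107*2/5 + 31/107*3/10 + 183/1177*1/10 = 31/107 = pi_Z  (ok)
  136/1177*1/5 + 47/107*1/5 + 31/107*1/10 + 183/1177*1/10 = 183/1177 = pi_W  (ok)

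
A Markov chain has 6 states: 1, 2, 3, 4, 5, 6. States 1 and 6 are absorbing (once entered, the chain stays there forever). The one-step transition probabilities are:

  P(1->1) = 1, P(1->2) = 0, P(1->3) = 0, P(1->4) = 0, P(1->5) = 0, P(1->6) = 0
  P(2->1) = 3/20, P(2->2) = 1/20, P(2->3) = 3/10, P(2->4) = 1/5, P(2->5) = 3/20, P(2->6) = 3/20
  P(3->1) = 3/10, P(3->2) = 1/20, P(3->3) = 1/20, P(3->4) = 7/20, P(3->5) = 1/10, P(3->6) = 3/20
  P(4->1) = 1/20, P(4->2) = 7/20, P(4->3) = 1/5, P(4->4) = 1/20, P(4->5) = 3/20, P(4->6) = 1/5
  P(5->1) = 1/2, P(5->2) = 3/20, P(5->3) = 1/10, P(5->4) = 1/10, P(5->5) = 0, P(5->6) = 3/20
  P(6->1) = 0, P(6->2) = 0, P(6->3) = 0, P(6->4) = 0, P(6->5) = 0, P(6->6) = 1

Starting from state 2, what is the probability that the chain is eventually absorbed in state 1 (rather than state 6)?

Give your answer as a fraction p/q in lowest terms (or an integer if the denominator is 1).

Let a_i = P(absorbed in 1 | start in state i).
Boundary conditions: a_1 = 1, a_6 = 0.
For each transient state i, a_i = sum_j P(i->j) * a_j:
  a_2 = 3/20*a_1 + 1/20*a_2 + 3/10*a_3 + 1/5*a_4 + 3/20*a_5 + 3/20*a_6
  a_3 = 3/10*a_1 + 1/20*a_2 + 1/20*a_3 + 7/20*a_4 + 1/10*a_5 + 3/20*a_6
  a_4 = 1/20*a_1 + 7/20*a_2 + 1/5*a_3 + 1/20*a_4 + 3/20*a_5 + 1/5*a_6
  a_5 = 1/2*a_1 + 3/20*a_2 + 1/10*a_3 + 1/10*a_4 + 0*a_5 + 3/20*a_6

Substituting a_1 = 1 and a_6 = 0, rearrange to (I - Q) a = r where r[i] = P(i -> 1):
  [19/20, -3/10, -1/5, -3/20] . (a_2, a_3, a_4, a_5) = 3/20
  [-1/20, 19/20, -7/20, -1/10] . (a_2, a_3, a_4, a_5) = 3/10
  [-7/20, -1/5, 19/20, -3/20] . (a_2, a_3, a_4, a_5) = 1/20
  [-3/20, -1/10, -1/10, 1] . (a_2, a_3, a_4, a_5) = 1/2

Solving yields:
  a_2 = 54246/96595
  a_3 = 58052/96595
  a_4 = 47874/96595
  a_5 = 67027/96595

Starting state is 2, so the absorption probability is a_2 = 54246/96595.

Answer: 54246/96595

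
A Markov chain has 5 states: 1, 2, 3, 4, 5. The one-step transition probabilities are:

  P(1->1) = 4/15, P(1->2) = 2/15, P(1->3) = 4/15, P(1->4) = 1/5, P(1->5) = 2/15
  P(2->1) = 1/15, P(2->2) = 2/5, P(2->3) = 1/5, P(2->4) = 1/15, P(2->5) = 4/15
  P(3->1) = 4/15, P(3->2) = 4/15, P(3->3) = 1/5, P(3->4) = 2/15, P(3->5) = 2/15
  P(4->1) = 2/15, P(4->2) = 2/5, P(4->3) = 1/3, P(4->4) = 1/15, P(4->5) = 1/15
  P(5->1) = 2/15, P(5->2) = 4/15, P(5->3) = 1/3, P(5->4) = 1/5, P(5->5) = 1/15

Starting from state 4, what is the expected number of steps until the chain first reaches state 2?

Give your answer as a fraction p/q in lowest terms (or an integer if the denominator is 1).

Let h_i = expected steps to first reach 2 from state i.
Boundary: h_2 = 0.
First-step equations for the other states:
  h_1 = 1 + 4/15*h_1 + 2/15*h_2 + 4/15*h_3 + 1/5*h_4 + 2/15*h_5
  h_3 = 1 + 4/15*h_1 + 4/15*h_2 + 1/5*h_3 + 2/15*h_4 + 2/15*h_5
  h_4 = 1 + 2/15*h_1 + 2/5*h_2 + 1/3*h_3 + 1/15*h_4 + 1/15*h_5
  h_5 = 1 + 2/15*h_1 + 4/15*h_2 + 1/3*h_3 + 1/5*h_4 + 1/15*h_5

Substituting h_2 = 0 and rearranging gives the linear system (I - Q) h = 1:
  [11/15, -4/15, -1/5, -2/15] . (h_1, h_3, h_4, h_5) = 1
  [-4/15, 4/5, -2/15, -2/15] . (h_1, h_3, h_4, h_5) = 1
  [-2/15, -1/3, 14/15, -1/15] . (h_1, h_3, h_4, h_5) = 1
  [-2/15, -1/3, -1/5, 14/15] . (h_1, h_3, h_4, h_5) = 1

Solving yields:
  h_1 = 4367/992
  h_3 = 3885/992
  h_4 = 3345/992
  h_5 = 3791/992

Starting state is 4, so the expected hitting time is h_4 = 3345/992.

Answer: 3345/992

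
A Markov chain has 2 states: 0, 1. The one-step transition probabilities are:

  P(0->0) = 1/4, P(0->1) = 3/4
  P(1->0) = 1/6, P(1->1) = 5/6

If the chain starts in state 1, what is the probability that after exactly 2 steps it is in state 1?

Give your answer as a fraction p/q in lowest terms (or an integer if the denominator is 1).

Computing P^2 by repeated multiplication:
P^1 =
  0: [1/4, 3/4]
  1: [1/6, 5/6]
P^2 =
  0: [3/16, 13/16]
  1: [13/72, 59/72]

(P^2)[1 -> 1] = 59/72

Answer: 59/72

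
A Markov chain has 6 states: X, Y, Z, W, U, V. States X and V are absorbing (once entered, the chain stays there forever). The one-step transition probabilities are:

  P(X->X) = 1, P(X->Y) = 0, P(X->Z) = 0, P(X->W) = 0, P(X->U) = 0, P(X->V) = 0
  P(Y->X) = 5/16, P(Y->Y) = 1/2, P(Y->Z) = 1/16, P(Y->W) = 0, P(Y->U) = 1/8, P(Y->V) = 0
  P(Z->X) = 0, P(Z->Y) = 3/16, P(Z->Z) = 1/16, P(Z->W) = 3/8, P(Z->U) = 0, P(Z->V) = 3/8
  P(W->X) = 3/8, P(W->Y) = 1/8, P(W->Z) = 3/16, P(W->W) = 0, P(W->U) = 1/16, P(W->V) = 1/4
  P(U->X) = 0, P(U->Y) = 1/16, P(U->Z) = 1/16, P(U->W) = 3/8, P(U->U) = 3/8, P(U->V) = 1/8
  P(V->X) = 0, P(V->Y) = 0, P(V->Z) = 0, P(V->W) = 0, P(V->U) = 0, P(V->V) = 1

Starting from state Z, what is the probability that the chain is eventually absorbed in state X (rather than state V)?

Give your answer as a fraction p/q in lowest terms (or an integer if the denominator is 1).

Answer: 71/183

Derivation:
Let a_i = P(absorbed in X | start in state i).
Boundary conditions: a_X = 1, a_V = 0.
For each transient state i, a_i = sum_j P(i->j) * a_j:
  a_Y = 5/16*a_X + 1/2*a_Y + 1/16*a_Z + 0*a_W + 1/8*a_U + 0*a_V
  a_Z = 0*a_X + 3/16*a_Y + 1/16*a_Z + 3/8*a_W + 0*a_U + 3/8*a_V
  a_W = 3/8*a_X + 1/8*a_Y + 3/16*a_Z + 0*a_W + 1/16*a_U + 1/4*a_V
  a_U = 0*a_X + 1/16*a_Y + 1/16*a_Z + 3/8*a_W + 3/8*a_U + 1/8*a_V

Substituting a_X = 1 and a_V = 0, rearrange to (I - Q) a = r where r[i] = P(i -> X):
  [1/2, -1/16, 0, -1/8] . (a_Y, a_Z, a_W, a_U) = 5/16
  [-3/16, 15/16, -3/8, 0] . (a_Y, a_Z, a_W, a_U) = 0
  [-1/8, -3/16, 1, -1/16] . (a_Y, a_Z, a_W, a_U) = 3/8
  [-1/16, -1/16, -3/8, 5/8] . (a_Y, a_Z, a_W, a_U) = 0

Solving yields:
  a_Y = 337/427
  a_Z = 71/183
  a_W = 737/1281
  a_U = 593/1281

Starting state is Z, so the absorption probability is a_Z = 71/183.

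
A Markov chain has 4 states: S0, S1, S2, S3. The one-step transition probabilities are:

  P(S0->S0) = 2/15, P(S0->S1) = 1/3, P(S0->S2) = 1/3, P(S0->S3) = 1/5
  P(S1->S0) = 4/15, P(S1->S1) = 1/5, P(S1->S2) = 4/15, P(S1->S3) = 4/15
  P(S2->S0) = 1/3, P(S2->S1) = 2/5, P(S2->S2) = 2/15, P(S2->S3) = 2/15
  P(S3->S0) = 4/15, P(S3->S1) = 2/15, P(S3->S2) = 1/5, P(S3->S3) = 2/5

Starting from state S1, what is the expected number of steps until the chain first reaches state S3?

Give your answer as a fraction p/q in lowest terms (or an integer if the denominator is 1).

Let h_i = expected steps to first reach S3 from state i.
Boundary: h_S3 = 0.
First-step equations for the other states:
  h_S0 = 1 + 2/15*h_S0 + 1/3*h_S1 + 1/3*h_S2 + 1/5*h_S3
  h_S1 = 1 + 4/15*h_S0 + 1/5*h_S1 + 4/15*h_S2 + 4/15*h_S3
  h_S2 = 1 + 1/3*h_S0 + 2/5*h_S1 + 2/15*h_S2 + 2/15*h_S3

Substituting h_S3 = 0 and rearranging gives the linear system (I - Q) h = 1:
  [13/15, -1/3, -1/3] . (h_S0, h_S1, h_S2) = 1
  [-4/15, 4/5, -4/15] . (h_S0, h_S1, h_S2) = 1
  [-1/3, -2/5, 13/15] . (h_S0, h_S1, h_S2) = 1

Solving yields:
  h_S0 = 1535/312
  h_S1 = 60/13
  h_S2 = 1615/312

Starting state is S1, so the expected hitting time is h_S1 = 60/13.

Answer: 60/13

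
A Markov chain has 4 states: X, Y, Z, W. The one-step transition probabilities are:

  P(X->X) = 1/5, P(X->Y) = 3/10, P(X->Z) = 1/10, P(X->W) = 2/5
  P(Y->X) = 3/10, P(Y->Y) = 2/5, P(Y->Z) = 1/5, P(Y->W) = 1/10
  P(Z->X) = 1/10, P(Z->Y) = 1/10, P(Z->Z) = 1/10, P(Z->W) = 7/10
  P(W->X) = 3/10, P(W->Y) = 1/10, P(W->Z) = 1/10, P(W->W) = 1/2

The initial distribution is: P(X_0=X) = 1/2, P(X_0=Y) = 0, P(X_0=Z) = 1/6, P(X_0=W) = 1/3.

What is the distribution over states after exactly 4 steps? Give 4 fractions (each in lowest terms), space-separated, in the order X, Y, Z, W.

Propagating the distribution step by step (d_{t+1} = d_t * P):
d_0 = (X=1/2, Y=0, Z=1/6, W=1/3)
  d_1[X] = 1/2*1/5 + 0*3/10 + 1/6*1/10 + 1/3*3/10 = 13/60
  d_1[Y] = 1/2*3/10 + 0*2/5 + 1/6*1/10 + 1/3*1/10 = 1/5
  d_1[Z] = 1/2*1/10 + 0*1/5 + 1/6*1/10 + 1/3*1/10 = 1/10
  d_1[W] = 1/2*2/5 + 0*1/10 + 1/6*7/10 + 1/3*1/2 = 29/60
d_1 = (X=13/60, Y=1/5, Z=1/10, W=29/60)
  d_2[X] = 13/60*1/5 + 1/5*3/10 + 1/10*1/10 + 29/60*3/10 = 31/120
  d_2[Y] = 13/60*3/10 + 1/5*2/5 + 1/10*1/10 + 29/60*1/10 = 61/300
  d_2[Z] = 13/60*1/10 + 1/5*1/5 + 1/10*1/10 + 29/60*1/10 = 3/25
  d_2[W] = 13/60*2/5 + 1/5*1/10 + 1/10*7/10 + 29/60*1/2 = 251/600
d_2 = (X=31/120, Y=61/300, Z=3/25, W=251/600)
  d_3[X] = 31/120*1/5 + 61/300*3/10 + 3/25*1/10 + 251/600*3/10 = 1501/6000
  d_3[Y] = 31/120*3/10 + 61/300*2/5 + 3/25*1/10 + 251/600*1/10 = 319/1500
  d_3[Z] = 31/120*1/10 + 61/300*1/5 + 3/25*1/10 + 251/600*1/10 = 361/3000
  d_3[W] = 31/120*2/5 + 61/300*1/10 + 3/25*7/10 + 251/600*1/2 = 2501/6000
d_3 = (X=1501/6000, Y=319/1500, Z=361/3000, W=2501/6000)
  d_4[X] = 1501/6000*1/5 + 319/1500*3/10 + 361/3000*1/10 + 2501/6000*3/10 = 3011/12000
  d_4[Y] = 1501/6000*3/10 + 319/1500*2/5 + 361/3000*1/10 + 2501/6000*1/10 = 1283/6000
  d_4[Z] = 1501/6000*1/10 + 319/1500*1/5 + 361/3000*1/10 + 2501/6000*1/10 = 1819/15000
  d_4[W] = 1501/6000*2/5 + 319/1500*1/10 + 361/3000*7/10 + 2501/6000*1/2 = 24839/60000
d_4 = (X=3011/12000, Y=1283/6000, Z=1819/15000, W=24839/60000)

Answer: 3011/12000 1283/6000 1819/15000 24839/60000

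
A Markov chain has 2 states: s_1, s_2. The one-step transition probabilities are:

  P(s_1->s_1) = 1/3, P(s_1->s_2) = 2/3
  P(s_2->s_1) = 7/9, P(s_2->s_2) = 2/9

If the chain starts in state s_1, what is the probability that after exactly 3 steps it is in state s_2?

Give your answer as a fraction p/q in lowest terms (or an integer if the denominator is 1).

Computing P^3 by repeated multiplication:
P^1 =
  s_1: [1/3, 2/3]
  s_2: [7/9, 2/9]
P^2 =
  s_1: [17/27, 10/27]
  s_2: [35/81, 46/81]
P^3 =
  s_1: [121/243, 122/243]
  s_2: [427/729, 302/729]

(P^3)[s_1 -> s_2] = 122/243

Answer: 122/243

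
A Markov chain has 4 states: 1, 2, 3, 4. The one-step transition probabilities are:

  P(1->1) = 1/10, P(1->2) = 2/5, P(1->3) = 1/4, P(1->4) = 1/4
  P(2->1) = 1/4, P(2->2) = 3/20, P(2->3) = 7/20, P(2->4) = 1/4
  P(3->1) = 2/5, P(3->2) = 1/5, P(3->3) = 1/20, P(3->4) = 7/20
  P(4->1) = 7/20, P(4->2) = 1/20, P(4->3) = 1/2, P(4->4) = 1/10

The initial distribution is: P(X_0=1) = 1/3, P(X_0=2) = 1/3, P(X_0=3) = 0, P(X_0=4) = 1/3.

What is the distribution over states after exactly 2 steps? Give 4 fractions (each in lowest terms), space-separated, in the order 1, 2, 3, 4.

Propagating the distribution step by step (d_{t+1} = d_t * P):
d_0 = (1=1/3, 2=1/3, 3=0, 4=1/3)
  d_1[1] = 1/3*1/10 + 1/3*1/4 + 0*2/5 + 1/3*7/20 = 7/30
  d_1[2] = 1/3*2/5 + 1/3*3/20 + 0*1/5 + 1/3*1/20 = 1/5
  d_1[3] = 1/3*1/4 + 1/3*7/20 + 0*1/20 + 1/3*1/2 = 11/30
  d_1[4] = 1/3*1/4 + 1/3*1/4 + 0*7/20 + 1/3*1/10 = 1/5
d_1 = (1=7/30, 2=1/5, 3=11/30, 4=1/5)
  d_2[1] = 7/30*1/10 + 1/5*1/4 + 11/30*2/5 + 1/5*7/20 = 29/100
  d_2[2] = 7/30*2/5 + 1/5*3/20 + 11/30*1/5 + 1/5*1/20 = 31/150
  d_2[3] = 7/30*1/4 + 1/5*7/20 + 11/30*1/20 + 1/5*1/2 = 37/150
  d_2[4] = 7/30*1/4 + 1/5*1/4 + 11/30*7/20 + 1/5*1/10 = 77/300
d_2 = (1=29/100, 2=31/150, 3=37/150, 4=77/300)

Answer: 29/100 31/150 37/150 77/300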